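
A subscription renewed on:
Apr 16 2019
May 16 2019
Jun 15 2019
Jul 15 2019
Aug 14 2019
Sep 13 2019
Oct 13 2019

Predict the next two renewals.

Gaps between consecutive events: 30, 30, 30, 30, 30, 30 days — a constant 30-day interval.
Oct 13 2019 + 30 days = Nov 12 2019.
Nov 12 2019 + 30 days = Dec 12 2019.

Nov 12 2019, Dec 12 2019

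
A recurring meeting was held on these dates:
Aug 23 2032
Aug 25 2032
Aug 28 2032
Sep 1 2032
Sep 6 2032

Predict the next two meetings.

Sep 12 2032, Sep 19 2032

The spacing grows by 1 each time: 2, 3, 4, 5 days.
Next gap: 6 days. Sep 6 2032 + 6 days = Sep 12 2032.
Next gap: 7 days. Sep 12 2032 + 7 days = Sep 19 2032.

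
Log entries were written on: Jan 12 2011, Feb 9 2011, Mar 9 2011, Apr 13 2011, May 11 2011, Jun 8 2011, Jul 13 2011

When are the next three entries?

Aug 10 2011, Sep 14 2011, Oct 12 2011

Gaps: 28, 28, 35, 28, 28, 35 days — a mix of 28 and 35. Every date is a Wednesday.
Each is the 2nd Wednesday of its month.
August 2011 — 2nd Wednesday is Aug 10 2011.
September 2011 — 2nd Wednesday is Sep 14 2011.
October 2011 — 2nd Wednesday is Oct 12 2011.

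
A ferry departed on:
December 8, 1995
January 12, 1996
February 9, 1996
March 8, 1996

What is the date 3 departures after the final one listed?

June 14, 1996

Gaps: 35, 28, 28 days — a mix of 28 and 35. Every date is a Friday.
Each is the 2nd Friday of its month.
2nd Friday of April 1996: April 12, 1996.
May 1996 — 2nd Friday is May 10, 1996.
2nd Friday of June 1996: June 14, 1996.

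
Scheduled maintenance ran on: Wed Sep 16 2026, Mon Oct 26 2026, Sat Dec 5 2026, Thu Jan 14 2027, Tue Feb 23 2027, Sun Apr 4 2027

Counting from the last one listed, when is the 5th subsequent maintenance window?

Thu Oct 21 2027

Every event comes 40 days after the last (40, 40, 40, 40, 40).
Sun Apr 4 2027 + 40 days = Fri May 14 2027.
Fri May 14 2027 + 40 days = Wed Jun 23 2027.
Wed Jun 23 2027 + 40 days = Mon Aug 2 2027.
Mon Aug 2 2027 + 40 days = Sat Sep 11 2027.
Sat Sep 11 2027 + 40 days = Thu Oct 21 2027.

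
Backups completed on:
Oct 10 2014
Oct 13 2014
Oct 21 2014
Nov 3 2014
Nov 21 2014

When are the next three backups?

Dec 14 2014, Jan 11 2015, Feb 13 2015

Gaps: 3, 8, 13, 18 days — each gap is 5 larger than the previous one.
Next gap: 23 days. Nov 21 2014 + 23 days = Dec 14 2014.
Next gap: 28 days. Dec 14 2014 + 28 days = Jan 11 2015.
Next gap: 33 days. Jan 11 2015 + 33 days = Feb 13 2015.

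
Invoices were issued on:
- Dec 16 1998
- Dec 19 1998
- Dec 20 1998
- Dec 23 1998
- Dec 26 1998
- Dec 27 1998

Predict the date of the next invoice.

Gaps: 3, 1, 3, 3, 1 days — not constant, but cyclic with period 3.
The events fall on every Wednesday, Saturday and Sunday.
Next Wednesday: Dec 30 1998.

Dec 30 1998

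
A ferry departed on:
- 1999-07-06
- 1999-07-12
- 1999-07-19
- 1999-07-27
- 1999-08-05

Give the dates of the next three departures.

1999-08-15, 1999-08-26, 1999-09-07

The spacing grows by 1 each time: 6, 7, 8, 9 days.
Next gap: 10 days. 1999-08-05 + 10 days = 1999-08-15.
Next gap: 11 days. 1999-08-15 + 11 days = 1999-08-26.
Next gap: 12 days. 1999-08-26 + 12 days = 1999-09-07.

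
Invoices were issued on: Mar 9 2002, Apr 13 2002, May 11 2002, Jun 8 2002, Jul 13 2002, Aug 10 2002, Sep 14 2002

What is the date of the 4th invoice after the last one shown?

Jan 11 2003

Gaps: 35, 28, 28, 35, 28, 35 days — a mix of 28 and 35. Every date is a Saturday.
Each is the 2nd Saturday of its month.
October 2002 — 2nd Saturday is Oct 12 2002.
2nd Saturday of November 2002: Nov 9 2002.
December 2002 — 2nd Saturday is Dec 14 2002.
January 2003 — 2nd Saturday is Jan 11 2003.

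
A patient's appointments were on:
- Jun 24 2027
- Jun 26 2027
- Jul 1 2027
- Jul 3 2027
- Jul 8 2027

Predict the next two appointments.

Every event lands on a Thursday or Saturday (gaps cycle 2, 5, 2, 5).
So the schedule is: every Thursday and Saturday.
The following Saturday is Jul 10 2027.
The following Thursday is Jul 15 2027.

Jul 10 2027, Jul 15 2027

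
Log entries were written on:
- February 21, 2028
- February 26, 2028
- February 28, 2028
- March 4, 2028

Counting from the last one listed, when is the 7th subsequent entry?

March 27, 2028

The gap pattern 5, 2, 5 repeats every 2 events.
These are the Mondays and Saturdays of each week.
The following Monday is March 6, 2028.
Next Saturday: March 11, 2028.
The following Monday is March 13, 2028.
Next Saturday: March 18, 2028.
Next Monday: March 20, 2028.
The following Saturday is March 25, 2028.
The following Monday is March 27, 2028.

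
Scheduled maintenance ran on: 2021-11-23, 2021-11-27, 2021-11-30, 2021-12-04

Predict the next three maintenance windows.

2021-12-07, 2021-12-11, 2021-12-14

Gaps: 4, 3, 4 days — not constant, but cyclic with period 2.
The events fall on every Tuesday and Saturday.
The following Tuesday is 2021-12-07.
The following Saturday is 2021-12-11.
The following Tuesday is 2021-12-14.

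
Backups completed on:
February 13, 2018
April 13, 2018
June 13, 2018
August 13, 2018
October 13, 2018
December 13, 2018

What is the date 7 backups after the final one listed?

The day-of-month is always 13 (59, 61, 61, 61, 61 days between events).
So this recurs on the 13th of every 2 months.
Next: February 2019 → February 13, 2019.
Next: April 2019 → April 13, 2019.
June 2019: June 13, 2019.
August 2019: August 13, 2019.
October 2019: October 13, 2019.
December 2019: December 13, 2019.
February 2020: February 13, 2020.

February 13, 2020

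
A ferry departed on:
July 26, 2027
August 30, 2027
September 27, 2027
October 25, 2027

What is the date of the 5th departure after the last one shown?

These are Mondays with 35, 28, 28-day gaps.
Each is the final Monday of its month — August 30, 2027 is past the 28th, so '4th Monday' doesn't fit.
November 2027 ends with Monday November 29, 2027.
Last Monday of December 2027: December 27, 2027.
Last Monday of January 2028: January 31, 2028.
February 2028 ends with Monday February 28, 2028.
Last Monday of March 2028: March 27, 2028.

March 27, 2028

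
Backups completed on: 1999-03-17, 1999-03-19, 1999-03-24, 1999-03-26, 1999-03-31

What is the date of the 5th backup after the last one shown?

1999-04-16

Every event lands on a Wednesday or Friday (gaps cycle 2, 5, 2, 5).
So the schedule is: every Wednesday and Friday.
The following Friday is 1999-04-02.
Next Wednesday: 1999-04-07.
The following Friday is 1999-04-09.
Next Wednesday: 1999-04-14.
Next Friday: 1999-04-16.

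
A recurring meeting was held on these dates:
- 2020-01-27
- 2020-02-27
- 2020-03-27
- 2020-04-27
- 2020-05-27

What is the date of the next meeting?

Gaps: 31, 29, 31, 30 days — not constant. Every event is on the 27th of the month.
Pattern: the 27th of each month.
June 2020: 2020-06-27.

2020-06-27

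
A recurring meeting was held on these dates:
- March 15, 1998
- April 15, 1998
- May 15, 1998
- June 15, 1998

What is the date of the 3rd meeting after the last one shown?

September 15, 1998

The day-of-month is always 15 (31, 30, 31 days between events).
So this recurs on the 15th of each month.
July 1998: July 15, 1998.
August 1998: August 15, 1998.
Next: September 1998 → September 15, 1998.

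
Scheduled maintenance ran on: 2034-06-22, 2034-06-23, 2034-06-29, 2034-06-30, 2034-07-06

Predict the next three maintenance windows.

2034-07-07, 2034-07-13, 2034-07-14

Every event lands on a Thursday or Friday (gaps cycle 1, 6, 1, 6).
So the schedule is: every Thursday and Friday.
Next Friday: 2034-07-07.
Next Thursday: 2034-07-13.
Next Friday: 2034-07-14.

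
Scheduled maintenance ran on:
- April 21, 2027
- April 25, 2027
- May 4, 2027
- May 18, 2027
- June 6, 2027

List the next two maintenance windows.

The spacing grows by 5 each time: 4, 9, 14, 19 days.
Next gap: 24 days. June 6, 2027 + 24 days = June 30, 2027.
Next gap: 29 days. June 30, 2027 + 29 days = July 29, 2027.

June 30, 2027; July 29, 2027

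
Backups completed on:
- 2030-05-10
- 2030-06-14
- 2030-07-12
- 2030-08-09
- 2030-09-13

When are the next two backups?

2030-10-11, 2030-11-08

All dates are Fridays, 35, 28, 28, 35 days apart.
Specifically, the 2nd Friday of each month.
2nd Friday of October 2030: 2030-10-11.
November 2030 — 2nd Friday is 2030-11-08.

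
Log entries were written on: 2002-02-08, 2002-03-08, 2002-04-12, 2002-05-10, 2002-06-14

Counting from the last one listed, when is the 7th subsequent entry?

2003-01-10

These are Fridays at 28- or 35-day spacing (28, 35, 28, 35).
The pattern: 2nd Friday of the month.
July 2002 — 2nd Friday is 2002-07-12.
August 2002 — 2nd Friday is 2002-08-09.
September 2002 — 2nd Friday is 2002-09-13.
2nd Friday of October 2002: 2002-10-11.
November 2002 — 2nd Friday is 2002-11-08.
2nd Friday of December 2002: 2002-12-13.
January 2003 — 2nd Friday is 2003-01-10.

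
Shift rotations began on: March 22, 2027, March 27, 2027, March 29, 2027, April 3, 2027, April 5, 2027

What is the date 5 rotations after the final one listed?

April 24, 2027

The gap pattern 5, 2, 5, 2 repeats every 2 events.
These are the Mondays and Saturdays of each week.
Next Saturday: April 10, 2027.
Next Monday: April 12, 2027.
Next Saturday: April 17, 2027.
The following Monday is April 19, 2027.
The following Saturday is April 24, 2027.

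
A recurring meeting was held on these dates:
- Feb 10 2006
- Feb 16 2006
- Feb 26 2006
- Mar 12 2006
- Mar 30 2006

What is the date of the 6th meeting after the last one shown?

Oct 8 2006

Gaps: 6, 10, 14, 18 days — each gap is 4 larger than the previous one.
Next gap: 22 days. Mar 30 2006 + 22 days = Apr 21 2006.
Next gap: 26 days. Apr 21 2006 + 26 days = May 17 2006.
Next gap: 30 days. May 17 2006 + 30 days = Jun 16 2006.
Next gap: 34 days. Jun 16 2006 + 34 days = Jul 20 2006.
Next gap: 38 days. Jul 20 2006 + 38 days = Aug 27 2006.
Next gap: 42 days. Aug 27 2006 + 42 days = Oct 8 2006.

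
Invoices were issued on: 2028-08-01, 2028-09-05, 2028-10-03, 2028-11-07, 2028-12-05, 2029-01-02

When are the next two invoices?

Gaps: 35, 28, 35, 28, 28 days — a mix of 28 and 35. Every date is a Tuesday.
Each is the 1st Tuesday of its month.
1st Tuesday of February 2029: 2029-02-06.
1st Tuesday of March 2029: 2029-03-06.

2029-02-06, 2029-03-06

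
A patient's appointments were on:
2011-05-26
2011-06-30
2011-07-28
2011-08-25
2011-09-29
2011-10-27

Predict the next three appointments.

All Thursdays; the gaps (35, 28, 28, 35, 28) vary with month length.
This is the last Thursday of each month.
Last Thursday of November 2011: 2011-11-24.
December 2011 ends with Thursday 2011-12-29.
Last Thursday of January 2012: 2012-01-26.

2011-11-24, 2011-12-29, 2012-01-26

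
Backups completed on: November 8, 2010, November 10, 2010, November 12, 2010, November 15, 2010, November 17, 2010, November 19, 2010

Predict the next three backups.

November 22, 2010; November 24, 2010; November 26, 2010

The gap pattern 2, 2, 3, 2, 2 repeats every 3 events.
These are the Mondays, Wednesdays and Fridays of each week.
The following Monday is November 22, 2010.
The following Wednesday is November 24, 2010.
Next Friday: November 26, 2010.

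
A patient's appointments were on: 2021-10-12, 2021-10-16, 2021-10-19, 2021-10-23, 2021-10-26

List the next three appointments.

2021-10-30, 2021-11-02, 2021-11-06

Every event lands on a Tuesday or Saturday (gaps cycle 4, 3, 4, 3).
So the schedule is: every Tuesday and Saturday.
The following Saturday is 2021-10-30.
The following Tuesday is 2021-11-02.
Next Saturday: 2021-11-06.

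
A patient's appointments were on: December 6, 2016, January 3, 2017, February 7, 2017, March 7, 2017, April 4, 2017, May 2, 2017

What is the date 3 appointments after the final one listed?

August 1, 2017

All dates are Tuesdays, 28, 35, 28, 28, 28 days apart.
Specifically, the 1st Tuesday of each month.
1st Tuesday of June 2017: June 6, 2017.
1st Tuesday of July 2017: July 4, 2017.
August 2017 — 1st Tuesday is August 1, 2017.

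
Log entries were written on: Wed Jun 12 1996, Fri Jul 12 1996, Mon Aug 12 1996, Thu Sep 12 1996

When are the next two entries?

Gaps: 30, 31, 31 days — not constant. Every event is on the 12th of the month.
Pattern: the 12th of each month.
Next: October 1996 → Sat Oct 12 1996.
November 1996: Tue Nov 12 1996.

Sat Oct 12 1996, Tue Nov 12 1996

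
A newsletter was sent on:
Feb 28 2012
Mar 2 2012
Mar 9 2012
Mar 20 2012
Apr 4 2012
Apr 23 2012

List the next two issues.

Gaps: 3, 7, 11, 15, 19 days — each gap is 4 larger than the previous one.
Next gap: 23 days. Apr 23 2012 + 23 days = May 16 2012.
Next gap: 27 days. May 16 2012 + 27 days = Jun 12 2012.

May 16 2012, Jun 12 2012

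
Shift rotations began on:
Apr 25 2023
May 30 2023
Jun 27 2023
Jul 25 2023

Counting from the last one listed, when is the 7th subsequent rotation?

Feb 27 2024

All Tuesdays; the gaps (35, 28, 28) vary with month length.
This is the last Tuesday of each month.
August 2023 ends with Tuesday Aug 29 2023.
September 2023 ends with Tuesday Sep 26 2023.
Last Tuesday of October 2023: Oct 31 2023.
Last Tuesday of November 2023: Nov 28 2023.
December 2023 ends with Tuesday Dec 26 2023.
Last Tuesday of January 2024: Jan 30 2024.
February 2024 ends with Tuesday Feb 27 2024.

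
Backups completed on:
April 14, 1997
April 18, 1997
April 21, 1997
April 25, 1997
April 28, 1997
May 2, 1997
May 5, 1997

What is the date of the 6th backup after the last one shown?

Every event lands on a Monday or Friday (gaps cycle 4, 3, 4, 3, 4, 3).
So the schedule is: every Monday and Friday.
The following Friday is May 9, 1997.
The following Monday is May 12, 1997.
The following Friday is May 16, 1997.
The following Monday is May 19, 1997.
Next Friday: May 23, 1997.
The following Monday is May 26, 1997.

May 26, 1997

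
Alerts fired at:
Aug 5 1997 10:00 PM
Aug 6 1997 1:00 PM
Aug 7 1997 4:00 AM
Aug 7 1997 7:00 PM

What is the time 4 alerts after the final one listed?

Spacing: 15, 15, 15 h — constant 15 h.
Aug 7 1997 7:00 PM + 15 h = Aug 8 1997 10:00 AM.
Aug 8 1997 10:00 AM + 15 h = Aug 9 1997 1:00 AM.
Aug 9 1997 1:00 AM + 15 h = Aug 9 1997 4:00 PM.
Aug 9 1997 4:00 PM + 15 h = Aug 10 1997 7:00 AM.

Aug 10 1997 7:00 AM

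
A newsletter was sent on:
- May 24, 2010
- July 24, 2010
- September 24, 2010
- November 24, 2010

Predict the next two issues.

January 24, 2011; March 24, 2011

Each date is the 24th; the gaps (61, 62, 61) track the month lengths.
The rule is the 24th of every 2 months.
January 2011: January 24, 2011.
Next: March 2011 → March 24, 2011.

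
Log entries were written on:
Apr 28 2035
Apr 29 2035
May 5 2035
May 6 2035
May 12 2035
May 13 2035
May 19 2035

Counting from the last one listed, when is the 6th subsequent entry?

The gap pattern 1, 6, 1, 6, 1, 6 repeats every 2 events.
These are the Saturdays and Sundays of each week.
Next Sunday: May 20 2035.
The following Saturday is May 26 2035.
Next Sunday: May 27 2035.
Next Saturday: Jun 2 2035.
The following Sunday is Jun 3 2035.
Next Saturday: Jun 9 2035.

Jun 9 2035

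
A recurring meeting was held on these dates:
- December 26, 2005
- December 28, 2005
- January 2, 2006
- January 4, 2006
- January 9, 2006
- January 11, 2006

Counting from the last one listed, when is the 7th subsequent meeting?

Every event lands on a Monday or Wednesday (gaps cycle 2, 5, 2, 5, 2).
So the schedule is: every Monday and Wednesday.
Next Monday: January 16, 2006.
The following Wednesday is January 18, 2006.
Next Monday: January 23, 2006.
Next Wednesday: January 25, 2006.
Next Monday: January 30, 2006.
The following Wednesday is February 1, 2006.
Next Monday: February 6, 2006.

February 6, 2006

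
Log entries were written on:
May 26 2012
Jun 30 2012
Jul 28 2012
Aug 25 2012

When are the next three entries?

Sep 29 2012, Oct 27 2012, Nov 24 2012

These are Saturdays with 35, 28, 28-day gaps.
Each is the final Saturday of its month — Jun 30 2012 is past the 28th, so '4th Saturday' doesn't fit.
September 2012 ends with Saturday Sep 29 2012.
October 2012 ends with Saturday Oct 27 2012.
November 2012 ends with Saturday Nov 24 2012.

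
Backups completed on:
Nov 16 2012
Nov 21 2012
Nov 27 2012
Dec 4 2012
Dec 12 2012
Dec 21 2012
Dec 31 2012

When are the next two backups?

Intervals are 5, 6, 7, 8, 9, 10 days — an arithmetic progression with common difference 1.
Next gap: 11 days. Dec 31 2012 + 11 days = Jan 11 2013.
Next gap: 12 days. Jan 11 2013 + 12 days = Jan 23 2013.

Jan 11 2013, Jan 23 2013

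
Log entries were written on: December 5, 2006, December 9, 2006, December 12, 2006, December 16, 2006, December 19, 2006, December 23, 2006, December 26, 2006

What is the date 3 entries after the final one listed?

The gap pattern 4, 3, 4, 3, 4, 3 repeats every 2 events.
These are the Tuesdays and Saturdays of each week.
Next Saturday: December 30, 2006.
Next Tuesday: January 2, 2007.
Next Saturday: January 6, 2007.

January 6, 2007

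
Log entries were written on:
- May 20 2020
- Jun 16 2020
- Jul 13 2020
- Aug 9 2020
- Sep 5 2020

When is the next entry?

Oct 2 2020

Every event comes 27 days after the last (27, 27, 27, 27).
Sep 5 2020 + 27 days = Oct 2 2020.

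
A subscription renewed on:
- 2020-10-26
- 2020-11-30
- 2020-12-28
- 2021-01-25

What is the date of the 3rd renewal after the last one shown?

These are Mondays with 35, 28, 28-day gaps.
Each is the final Monday of its month — 2020-11-30 is past the 28th, so '4th Monday' doesn't fit.
February 2021 ends with Monday 2021-02-22.
March 2021 ends with Monday 2021-03-29.
April 2021 ends with Monday 2021-04-26.

2021-04-26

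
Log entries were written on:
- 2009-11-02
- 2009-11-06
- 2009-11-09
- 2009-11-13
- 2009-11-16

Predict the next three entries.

Gaps: 4, 3, 4, 3 days — not constant, but cyclic with period 2.
The events fall on every Monday and Friday.
Next Friday: 2009-11-20.
Next Monday: 2009-11-23.
Next Friday: 2009-11-27.

2009-11-20, 2009-11-23, 2009-11-27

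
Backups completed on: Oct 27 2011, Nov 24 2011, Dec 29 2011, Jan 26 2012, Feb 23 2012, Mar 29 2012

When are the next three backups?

Apr 26 2012, May 31 2012, Jun 28 2012

All Thursdays; the gaps (28, 35, 28, 28, 35) vary with month length.
This is the last Thursday of each month.
Last Thursday of April 2012: Apr 26 2012.
Last Thursday of May 2012: May 31 2012.
Last Thursday of June 2012: Jun 28 2012.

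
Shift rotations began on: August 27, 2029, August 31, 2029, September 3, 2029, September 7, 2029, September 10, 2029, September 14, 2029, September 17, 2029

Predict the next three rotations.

The gap pattern 4, 3, 4, 3, 4, 3 repeats every 2 events.
These are the Mondays and Fridays of each week.
Next Friday: September 21, 2029.
Next Monday: September 24, 2029.
The following Friday is September 28, 2029.

September 21, 2029; September 24, 2029; September 28, 2029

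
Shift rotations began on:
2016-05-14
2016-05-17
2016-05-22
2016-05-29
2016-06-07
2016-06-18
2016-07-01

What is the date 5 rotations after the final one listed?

2016-10-04

Intervals are 3, 5, 7, 9, 11, 13 days — an arithmetic progression with common difference 2.
Next gap: 15 days. 2016-07-01 + 15 days = 2016-07-16.
Next gap: 17 days. 2016-07-16 + 17 days = 2016-08-02.
Next gap: 19 days. 2016-08-02 + 19 days = 2016-08-21.
Next gap: 21 days. 2016-08-21 + 21 days = 2016-09-11.
Next gap: 23 days. 2016-09-11 + 23 days = 2016-10-04.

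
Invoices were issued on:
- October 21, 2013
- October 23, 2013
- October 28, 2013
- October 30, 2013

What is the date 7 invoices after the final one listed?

Every event lands on a Monday or Wednesday (gaps cycle 2, 5, 2).
So the schedule is: every Monday and Wednesday.
The following Monday is November 4, 2013.
The following Wednesday is November 6, 2013.
The following Monday is November 11, 2013.
The following Wednesday is November 13, 2013.
Next Monday: November 18, 2013.
The following Wednesday is November 20, 2013.
Next Monday: November 25, 2013.

November 25, 2013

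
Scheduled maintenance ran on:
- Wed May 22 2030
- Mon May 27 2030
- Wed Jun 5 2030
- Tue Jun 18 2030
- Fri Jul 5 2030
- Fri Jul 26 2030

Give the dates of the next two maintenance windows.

Tue Aug 20 2030, Wed Sep 18 2030

Intervals are 5, 9, 13, 17, 21 days — an arithmetic progression with common difference 4.
Next gap: 25 days. Fri Jul 26 2030 + 25 days = Tue Aug 20 2030.
Next gap: 29 days. Tue Aug 20 2030 + 29 days = Wed Sep 18 2030.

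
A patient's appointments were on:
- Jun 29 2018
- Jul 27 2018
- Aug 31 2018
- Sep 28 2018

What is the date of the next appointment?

Oct 26 2018

These are Fridays with 28, 35, 28-day gaps.
Each is the final Friday of its month — Jun 29 2018 is past the 28th, so '4th Friday' doesn't fit.
October 2018 ends with Friday Oct 26 2018.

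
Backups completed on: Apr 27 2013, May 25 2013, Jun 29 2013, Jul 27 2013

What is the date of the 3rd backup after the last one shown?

Oct 26 2013

These are Saturdays with 28, 35, 28-day gaps.
Each is the final Saturday of its month — Jun 29 2013 is past the 28th, so '4th Saturday' doesn't fit.
Last Saturday of August 2013: Aug 31 2013.
Last Saturday of September 2013: Sep 28 2013.
Last Saturday of October 2013: Oct 26 2013.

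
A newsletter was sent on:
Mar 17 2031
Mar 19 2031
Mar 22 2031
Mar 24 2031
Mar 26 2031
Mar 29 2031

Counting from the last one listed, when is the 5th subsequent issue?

The gap pattern 2, 3, 2, 2, 3 repeats every 3 events.
These are the Mondays, Wednesdays and Saturdays of each week.
Next Monday: Mar 31 2031.
The following Wednesday is Apr 2 2031.
The following Saturday is Apr 5 2031.
The following Monday is Apr 7 2031.
The following Wednesday is Apr 9 2031.

Apr 9 2031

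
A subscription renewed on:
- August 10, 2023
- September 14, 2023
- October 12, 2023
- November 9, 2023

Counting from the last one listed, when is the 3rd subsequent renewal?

These are Thursdays at 28- or 35-day spacing (35, 28, 28).
The pattern: 2nd Thursday of the month.
December 2023 — 2nd Thursday is December 14, 2023.
January 2024 — 2nd Thursday is January 11, 2024.
February 2024 — 2nd Thursday is February 8, 2024.

February 8, 2024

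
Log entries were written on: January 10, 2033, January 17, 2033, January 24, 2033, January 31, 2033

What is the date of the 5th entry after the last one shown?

March 7, 2033

Gaps between consecutive events: 7, 7, 7 days — a constant 7-day interval.
January 31, 2033 + 7 days = February 7, 2033.
February 7, 2033 + 7 days = February 14, 2033.
February 14, 2033 + 7 days = February 21, 2033.
February 21, 2033 + 7 days = February 28, 2033.
February 28, 2033 + 7 days = March 7, 2033.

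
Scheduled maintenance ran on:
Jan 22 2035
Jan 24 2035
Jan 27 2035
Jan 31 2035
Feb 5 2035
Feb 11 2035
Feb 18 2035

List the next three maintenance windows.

Feb 26 2035, Mar 7 2035, Mar 17 2035

The spacing grows by 1 each time: 2, 3, 4, 5, 6, 7 days.
Next gap: 8 days. Feb 18 2035 + 8 days = Feb 26 2035.
Next gap: 9 days. Feb 26 2035 + 9 days = Mar 7 2035.
Next gap: 10 days. Mar 7 2035 + 10 days = Mar 17 2035.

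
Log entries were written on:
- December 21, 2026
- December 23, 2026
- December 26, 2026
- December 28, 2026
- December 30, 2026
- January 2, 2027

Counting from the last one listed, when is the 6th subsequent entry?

The gap pattern 2, 3, 2, 2, 3 repeats every 3 events.
These are the Mondays, Wednesdays and Saturdays of each week.
Next Monday: January 4, 2027.
The following Wednesday is January 6, 2027.
The following Saturday is January 9, 2027.
The following Monday is January 11, 2027.
The following Wednesday is January 13, 2027.
Next Saturday: January 16, 2027.

January 16, 2027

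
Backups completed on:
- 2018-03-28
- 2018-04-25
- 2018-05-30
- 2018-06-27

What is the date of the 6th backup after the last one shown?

Every date is a Wednesday; gaps 28, 35, 28 days.
Each is the last Wednesday of its month (at least one falls on the 29th or later, ruling out '4th Wednesday').
July 2018 ends with Wednesday 2018-07-25.
Last Wednesday of August 2018: 2018-08-29.
September 2018 ends with Wednesday 2018-09-26.
Last Wednesday of October 2018: 2018-10-31.
November 2018 ends with Wednesday 2018-11-28.
December 2018 ends with Wednesday 2018-12-26.

2018-12-26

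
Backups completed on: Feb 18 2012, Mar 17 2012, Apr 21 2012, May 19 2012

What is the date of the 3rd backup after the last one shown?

Aug 18 2012

Gaps: 28, 35, 28 days — a mix of 28 and 35. Every date is a Saturday.
Each is the 3rd Saturday of its month.
June 2012 — 3rd Saturday is Jun 16 2012.
3rd Saturday of July 2012: Jul 21 2012.
August 2012 — 3rd Saturday is Aug 18 2012.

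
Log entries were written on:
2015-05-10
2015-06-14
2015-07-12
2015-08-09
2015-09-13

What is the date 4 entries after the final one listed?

These are Sundays at 28- or 35-day spacing (35, 28, 28, 35).
The pattern: 2nd Sunday of the month.
2nd Sunday of October 2015: 2015-10-11.
November 2015 — 2nd Sunday is 2015-11-08.
2nd Sunday of December 2015: 2015-12-13.
2nd Sunday of January 2016: 2016-01-10.

2016-01-10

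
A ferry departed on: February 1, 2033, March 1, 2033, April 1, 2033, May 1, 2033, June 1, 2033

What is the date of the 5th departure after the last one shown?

November 1, 2033

Each date is the 1st; the gaps (28, 31, 30, 31) track the month lengths.
The rule is the 1st of each month.
Next: July 2033 → July 1, 2033.
Next: August 2033 → August 1, 2033.
Next: September 2033 → September 1, 2033.
October 2033: October 1, 2033.
November 2033: November 1, 2033.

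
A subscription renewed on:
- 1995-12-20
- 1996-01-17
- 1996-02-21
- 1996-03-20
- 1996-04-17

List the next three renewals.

These are Wednesdays at 28- or 35-day spacing (28, 35, 28, 28).
The pattern: 3rd Wednesday of the month.
3rd Wednesday of May 1996: 1996-05-15.
3rd Wednesday of June 1996: 1996-06-19.
3rd Wednesday of July 1996: 1996-07-17.

1996-05-15, 1996-06-19, 1996-07-17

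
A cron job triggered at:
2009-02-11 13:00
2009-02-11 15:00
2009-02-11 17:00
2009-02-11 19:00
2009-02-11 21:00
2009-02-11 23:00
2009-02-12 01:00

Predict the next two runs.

Gaps: 2, 2, 2, 2, 2, 2 hours — each event is 2 hours after the previous one.
2009-02-12 01:00 + 2 h = 2009-02-12 03:00.
2009-02-12 03:00 + 2 h = 2009-02-12 05:00.

2009-02-12 03:00, 2009-02-12 05:00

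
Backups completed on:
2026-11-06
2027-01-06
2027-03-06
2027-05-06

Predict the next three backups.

2027-07-06, 2027-09-06, 2027-11-06

Gaps: 61, 59, 61 days — not constant. Every event is on the 6th of the month.
Pattern: the 6th of every 2 months.
Next: July 2027 → 2027-07-06.
September 2027: 2027-09-06.
Next: November 2027 → 2027-11-06.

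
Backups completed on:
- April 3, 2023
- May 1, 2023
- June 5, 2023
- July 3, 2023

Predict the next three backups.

All dates are Mondays, 28, 35, 28 days apart.
Specifically, the 1st Monday of each month.
August 2023 — 1st Monday is August 7, 2023.
1st Monday of September 2023: September 4, 2023.
1st Monday of October 2023: October 2, 2023.

August 7, 2023; September 4, 2023; October 2, 2023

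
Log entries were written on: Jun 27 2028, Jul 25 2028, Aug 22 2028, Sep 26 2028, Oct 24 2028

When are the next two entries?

Nov 28 2028, Dec 26 2028

These are Tuesdays at 28- or 35-day spacing (28, 28, 35, 28).
The pattern: 4th Tuesday of the month.
November 2028 — 4th Tuesday is Nov 28 2028.
December 2028 — 4th Tuesday is Dec 26 2028.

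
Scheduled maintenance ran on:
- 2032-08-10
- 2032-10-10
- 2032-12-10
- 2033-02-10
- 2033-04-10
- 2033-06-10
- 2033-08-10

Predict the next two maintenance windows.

2033-10-10, 2033-12-10

Gaps: 61, 61, 62, 59, 61, 61 days — not constant. Every event is on the 10th of the month.
Pattern: the 10th of every 2 months.
Next: October 2033 → 2033-10-10.
December 2033: 2033-12-10.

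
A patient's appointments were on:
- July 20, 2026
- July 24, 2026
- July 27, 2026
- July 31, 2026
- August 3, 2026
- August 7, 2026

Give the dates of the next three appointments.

The gap pattern 4, 3, 4, 3, 4 repeats every 2 events.
These are the Mondays and Fridays of each week.
The following Monday is August 10, 2026.
The following Friday is August 14, 2026.
The following Monday is August 17, 2026.

August 10, 2026; August 14, 2026; August 17, 2026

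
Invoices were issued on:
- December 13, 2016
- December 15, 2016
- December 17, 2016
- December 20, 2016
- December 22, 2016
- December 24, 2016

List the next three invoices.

Gaps: 2, 2, 3, 2, 2 days — not constant, but cyclic with period 3.
The events fall on every Tuesday, Thursday and Saturday.
The following Tuesday is December 27, 2016.
Next Thursday: December 29, 2016.
The following Saturday is December 31, 2016.

December 27, 2016; December 29, 2016; December 31, 2016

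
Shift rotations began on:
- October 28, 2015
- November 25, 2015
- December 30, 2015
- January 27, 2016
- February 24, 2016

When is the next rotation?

March 30, 2016

Every date is a Wednesday; gaps 28, 35, 28, 28 days.
Each is the last Wednesday of its month (at least one falls on the 29th or later, ruling out '4th Wednesday').
March 2016 ends with Wednesday March 30, 2016.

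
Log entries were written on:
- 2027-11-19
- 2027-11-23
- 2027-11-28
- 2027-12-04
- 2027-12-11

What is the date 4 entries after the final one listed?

2028-01-18

Intervals are 4, 5, 6, 7 days — an arithmetic progression with common difference 1.
Next gap: 8 days. 2027-12-11 + 8 days = 2027-12-19.
Next gap: 9 days. 2027-12-19 + 9 days = 2027-12-28.
Next gap: 10 days. 2027-12-28 + 10 days = 2028-01-07.
Next gap: 11 days. 2028-01-07 + 11 days = 2028-01-18.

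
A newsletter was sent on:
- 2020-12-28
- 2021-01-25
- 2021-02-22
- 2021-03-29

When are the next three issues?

All Mondays; the gaps (28, 28, 35) vary with month length.
This is the last Monday of each month.
Last Monday of April 2021: 2021-04-26.
May 2021 ends with Monday 2021-05-31.
Last Monday of June 2021: 2021-06-28.

2021-04-26, 2021-05-31, 2021-06-28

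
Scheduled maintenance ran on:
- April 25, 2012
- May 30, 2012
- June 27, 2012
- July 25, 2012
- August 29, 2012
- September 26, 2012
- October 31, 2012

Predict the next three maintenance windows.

All Wednesdays; the gaps (35, 28, 28, 35, 28, 35) vary with month length.
This is the last Wednesday of each month.
November 2012 ends with Wednesday November 28, 2012.
December 2012 ends with Wednesday December 26, 2012.
Last Wednesday of January 2013: January 30, 2013.

November 28, 2012; December 26, 2012; January 30, 2013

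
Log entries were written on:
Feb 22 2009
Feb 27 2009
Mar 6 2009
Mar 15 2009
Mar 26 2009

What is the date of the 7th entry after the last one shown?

Gaps: 5, 7, 9, 11 days — each gap is 2 larger than the previous one.
Next gap: 13 days. Mar 26 2009 + 13 days = Apr 8 2009.
Next gap: 15 days. Apr 8 2009 + 15 days = Apr 23 2009.
Next gap: 17 days. Apr 23 2009 + 17 days = May 10 2009.
Next gap: 19 days. May 10 2009 + 19 days = May 29 2009.
Next gap: 21 days. May 29 2009 + 21 days = Jun 19 2009.
Next gap: 23 days. Jun 19 2009 + 23 days = Jul 12 2009.
Next gap: 25 days. Jul 12 2009 + 25 days = Aug 6 2009.

Aug 6 2009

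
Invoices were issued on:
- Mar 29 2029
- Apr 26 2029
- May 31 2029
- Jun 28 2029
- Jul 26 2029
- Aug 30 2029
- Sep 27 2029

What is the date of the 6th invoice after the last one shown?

Every date is a Thursday; gaps 28, 35, 28, 28, 35, 28 days.
Each is the last Thursday of its month (at least one falls on the 29th or later, ruling out '4th Thursday').
October 2029 ends with Thursday Oct 25 2029.
Last Thursday of November 2029: Nov 29 2029.
December 2029 ends with Thursday Dec 27 2029.
Last Thursday of January 2030: Jan 31 2030.
February 2030 ends with Thursday Feb 28 2030.
March 2030 ends with Thursday Mar 28 2030.

Mar 28 2030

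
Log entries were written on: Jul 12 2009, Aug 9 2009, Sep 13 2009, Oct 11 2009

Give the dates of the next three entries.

Nov 8 2009, Dec 13 2009, Jan 10 2010

These are Sundays at 28- or 35-day spacing (28, 35, 28).
The pattern: 2nd Sunday of the month.
November 2009 — 2nd Sunday is Nov 8 2009.
2nd Sunday of December 2009: Dec 13 2009.
2nd Sunday of January 2010: Jan 10 2010.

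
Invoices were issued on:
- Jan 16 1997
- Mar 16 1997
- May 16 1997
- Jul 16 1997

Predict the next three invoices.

Sep 16 1997, Nov 16 1997, Jan 16 1998

Gaps: 59, 61, 61 days — not constant. Every event is on the 16th of the month.
Pattern: the 16th of every 2 months.
Next: September 1997 → Sep 16 1997.
November 1997: Nov 16 1997.
January 1998: Jan 16 1998.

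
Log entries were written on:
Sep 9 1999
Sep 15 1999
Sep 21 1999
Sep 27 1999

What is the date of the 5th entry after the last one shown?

The spacing is 6, 6, 6 days — always 6 days.
Sep 27 1999 + 6 days = Oct 3 1999.
Oct 3 1999 + 6 days = Oct 9 1999.
Oct 9 1999 + 6 days = Oct 15 1999.
Oct 15 1999 + 6 days = Oct 21 1999.
Oct 21 1999 + 6 days = Oct 27 1999.

Oct 27 1999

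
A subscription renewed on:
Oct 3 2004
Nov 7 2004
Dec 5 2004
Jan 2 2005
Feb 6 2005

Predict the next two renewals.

All dates are Sundays, 35, 28, 28, 35 days apart.
Specifically, the 1st Sunday of each month.
March 2005 — 1st Sunday is Mar 6 2005.
1st Sunday of April 2005: Apr 3 2005.

Mar 6 2005, Apr 3 2005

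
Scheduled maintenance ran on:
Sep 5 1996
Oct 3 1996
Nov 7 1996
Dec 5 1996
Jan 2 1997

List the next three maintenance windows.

All dates are Thursdays, 28, 35, 28, 28 days apart.
Specifically, the 1st Thursday of each month.
1st Thursday of February 1997: Feb 6 1997.
March 1997 — 1st Thursday is Mar 6 1997.
1st Thursday of April 1997: Apr 3 1997.

Feb 6 1997, Mar 6 1997, Apr 3 1997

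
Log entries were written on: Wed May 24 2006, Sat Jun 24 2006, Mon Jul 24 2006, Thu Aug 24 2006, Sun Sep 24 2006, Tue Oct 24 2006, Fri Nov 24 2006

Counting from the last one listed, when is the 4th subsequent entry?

Gaps: 31, 30, 31, 31, 30, 31 days — not constant. Every event is on the 24th of the month.
Pattern: the 24th of each month.
December 2006: Sun Dec 24 2006.
Next: January 2007 → Wed Jan 24 2007.
Next: February 2007 → Sat Feb 24 2007.
Next: March 2007 → Sat Mar 24 2007.

Sat Mar 24 2007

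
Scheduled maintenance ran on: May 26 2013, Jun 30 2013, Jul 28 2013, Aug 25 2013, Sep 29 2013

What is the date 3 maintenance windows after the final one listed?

Dec 29 2013

These are Sundays with 35, 28, 28, 35-day gaps.
Each is the final Sunday of its month — Jun 30 2013 is past the 28th, so '4th Sunday' doesn't fit.
October 2013 ends with Sunday Oct 27 2013.
November 2013 ends with Sunday Nov 24 2013.
December 2013 ends with Sunday Dec 29 2013.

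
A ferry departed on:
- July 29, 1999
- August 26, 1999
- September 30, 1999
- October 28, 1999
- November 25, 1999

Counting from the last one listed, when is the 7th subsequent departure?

Every date is a Thursday; gaps 28, 35, 28, 28 days.
Each is the last Thursday of its month (at least one falls on the 29th or later, ruling out '4th Thursday').
Last Thursday of December 1999: December 30, 1999.
January 2000 ends with Thursday January 27, 2000.
Last Thursday of February 2000: February 24, 2000.
Last Thursday of March 2000: March 30, 2000.
April 2000 ends with Thursday April 27, 2000.
May 2000 ends with Thursday May 25, 2000.
June 2000 ends with Thursday June 29, 2000.

June 29, 2000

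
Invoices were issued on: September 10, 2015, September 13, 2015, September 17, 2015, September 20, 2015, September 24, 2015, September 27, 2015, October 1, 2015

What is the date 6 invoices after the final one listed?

October 22, 2015

Gaps: 3, 4, 3, 4, 3, 4 days — not constant, but cyclic with period 2.
The events fall on every Thursday and Sunday.
The following Sunday is October 4, 2015.
The following Thursday is October 8, 2015.
The following Sunday is October 11, 2015.
The following Thursday is October 15, 2015.
Next Sunday: October 18, 2015.
The following Thursday is October 22, 2015.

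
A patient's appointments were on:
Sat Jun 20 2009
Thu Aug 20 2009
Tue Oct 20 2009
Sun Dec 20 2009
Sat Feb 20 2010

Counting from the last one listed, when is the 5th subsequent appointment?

Mon Dec 20 2010

The day-of-month is always 20 (61, 61, 61, 62 days between events).
So this recurs on the 20th of every 2 months.
April 2010: Tue Apr 20 2010.
June 2010: Sun Jun 20 2010.
Next: August 2010 → Fri Aug 20 2010.
October 2010: Wed Oct 20 2010.
Next: December 2010 → Mon Dec 20 2010.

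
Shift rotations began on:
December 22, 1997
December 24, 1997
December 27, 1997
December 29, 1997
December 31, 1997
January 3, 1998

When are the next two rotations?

Gaps: 2, 3, 2, 2, 3 days — not constant, but cyclic with period 3.
The events fall on every Monday, Wednesday and Saturday.
The following Monday is January 5, 1998.
The following Wednesday is January 7, 1998.

January 5, 1998; January 7, 1998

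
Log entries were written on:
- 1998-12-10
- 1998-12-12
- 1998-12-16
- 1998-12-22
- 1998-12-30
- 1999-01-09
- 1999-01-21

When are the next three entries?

The spacing grows by 2 each time: 2, 4, 6, 8, 10, 12 days.
Next gap: 14 days. 1999-01-21 + 14 days = 1999-02-04.
Next gap: 16 days. 1999-02-04 + 16 days = 1999-02-20.
Next gap: 18 days. 1999-02-20 + 18 days = 1999-03-10.

1999-02-04, 1999-02-20, 1999-03-10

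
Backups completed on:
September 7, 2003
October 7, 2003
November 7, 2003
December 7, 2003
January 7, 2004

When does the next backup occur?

February 7, 2004

The day-of-month is always 7 (30, 31, 30, 31 days between events).
So this recurs on the 7th of each month.
February 2004: February 7, 2004.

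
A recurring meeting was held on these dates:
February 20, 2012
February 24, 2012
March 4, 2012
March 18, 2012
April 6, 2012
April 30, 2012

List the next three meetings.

The spacing grows by 5 each time: 4, 9, 14, 19, 24 days.
Next gap: 29 days. April 30, 2012 + 29 days = May 29, 2012.
Next gap: 34 days. May 29, 2012 + 34 days = July 2, 2012.
Next gap: 39 days. July 2, 2012 + 39 days = August 10, 2012.

May 29, 2012; July 2, 2012; August 10, 2012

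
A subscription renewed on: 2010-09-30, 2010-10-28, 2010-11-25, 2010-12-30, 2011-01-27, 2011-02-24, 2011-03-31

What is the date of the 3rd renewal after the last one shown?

Every date is a Thursday; gaps 28, 28, 35, 28, 28, 35 days.
Each is the last Thursday of its month (at least one falls on the 29th or later, ruling out '4th Thursday').
April 2011 ends with Thursday 2011-04-28.
Last Thursday of May 2011: 2011-05-26.
Last Thursday of June 2011: 2011-06-30.

2011-06-30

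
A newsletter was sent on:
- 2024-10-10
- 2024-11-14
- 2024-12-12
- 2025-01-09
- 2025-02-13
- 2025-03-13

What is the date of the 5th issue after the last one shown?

All dates are Thursdays, 35, 28, 28, 35, 28 days apart.
Specifically, the 2nd Thursday of each month.
2nd Thursday of April 2025: 2025-04-10.
May 2025 — 2nd Thursday is 2025-05-08.
2nd Thursday of June 2025: 2025-06-12.
2nd Thursday of July 2025: 2025-07-10.
2nd Thursday of August 2025: 2025-08-14.

2025-08-14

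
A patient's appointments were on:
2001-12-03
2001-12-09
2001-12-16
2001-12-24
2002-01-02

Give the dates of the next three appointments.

The spacing grows by 1 each time: 6, 7, 8, 9 days.
Next gap: 10 days. 2002-01-02 + 10 days = 2002-01-12.
Next gap: 11 days. 2002-01-12 + 11 days = 2002-01-23.
Next gap: 12 days. 2002-01-23 + 12 days = 2002-02-04.

2002-01-12, 2002-01-23, 2002-02-04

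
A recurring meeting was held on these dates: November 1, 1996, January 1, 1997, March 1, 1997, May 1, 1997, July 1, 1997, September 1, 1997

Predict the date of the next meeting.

November 1, 1997

Gaps: 61, 59, 61, 61, 62 days — not constant. Every event is on the 1st of the month.
Pattern: the 1st of every 2 months.
Next: November 1997 → November 1, 1997.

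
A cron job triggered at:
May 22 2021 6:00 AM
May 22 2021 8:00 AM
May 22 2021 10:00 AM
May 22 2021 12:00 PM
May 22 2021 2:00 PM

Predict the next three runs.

May 22 2021 4:00 PM, May 22 2021 6:00 PM, May 22 2021 8:00 PM

Gaps: 2, 2, 2, 2 hours — each event is 2 hours after the previous one.
May 22 2021 2:00 PM + 2 h = May 22 2021 4:00 PM.
May 22 2021 4:00 PM + 2 h = May 22 2021 6:00 PM.
May 22 2021 6:00 PM + 2 h = May 22 2021 8:00 PM.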